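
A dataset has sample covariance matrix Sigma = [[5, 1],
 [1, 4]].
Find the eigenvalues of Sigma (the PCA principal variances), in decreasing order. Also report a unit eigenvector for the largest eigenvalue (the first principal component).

Step 1 — characteristic polynomial of 2×2 Sigma:
  det(Sigma - λI) = λ² - trace · λ + det = 0.
  trace = 5 + 4 = 9, det = 5·4 - (1)² = 19.
Step 2 — discriminant:
  Δ = trace² - 4·det = 81 - 76 = 5.
Step 3 — eigenvalues:
  λ = (trace ± √Δ)/2 = (9 ± 2.2361)/2,
  λ_1 = 5.618,  λ_2 = 3.382.

Step 4 — unit eigenvector for λ_1: solve (Sigma - λ_1 I)v = 0. First row:
  (5 - 5.618)·v_x + (1)·v_y = 0, i.e. (-0.618)·v_x + (1)·v_y = 0,
  so v ∝ (b, λ_1 - a) = (1, 0.618) = u.
  ||u|| = √((1)² + (0.618)²) = √(1.382) ≈ 1.1756,
  v_1 = u/||u|| ≈ (0.8507, 0.5257) (||v_1|| = 1).

λ_1 = 5.618,  λ_2 = 3.382;  v_1 ≈ (0.8507, 0.5257)


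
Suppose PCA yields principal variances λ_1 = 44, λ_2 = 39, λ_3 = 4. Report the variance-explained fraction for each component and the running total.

Step 1 — total variance = trace(Sigma) = Σ λ_i = 44 + 39 + 4 = 87.

Step 2 — fraction explained by component i = λ_i / Σ λ:
  PC1: 44/87 = 0.5057
  PC2: 39/87 = 0.4483
  PC3: 4/87 = 0.046

Step 3 — cumulative fraction after k components = (λ_1 + ... + λ_k) / Σ λ:
  k = 1: 44/87 = 0.5057
  k = 2: (44 + 39)/87 = 83/87 = 0.954
  k = 3: (44 + 39 + 4)/87 = 87/87 = 1

Summary (fraction, with percent):

explained: PC1 0.5057 (50.57%), PC2 0.4483 (44.83%), PC3 0.046 (4.6%);  cumulative: 0.5057, 0.954, 1


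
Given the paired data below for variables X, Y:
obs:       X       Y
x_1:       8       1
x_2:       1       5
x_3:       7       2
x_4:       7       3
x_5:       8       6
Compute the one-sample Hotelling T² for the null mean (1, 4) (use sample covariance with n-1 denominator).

Step 1 — sample mean vector:
  mean(X) = (8 + 1 + 7 + 7 + 8) / 5 = 31/5 = 6.2
  mean(Y) = (1 + 5 + 2 + 3 + 6) / 5 = 17/5 = 3.4
  x̄ = (6.2, 3.4),  deviation x̄ - mu_0 = (6.2, 3.4) - (1, 4) = (5.2, -0.6).

Step 2 — sample covariance matrix, S[i,j] = (1/(n-1)) · Σ_k (x_{k,i} - mean_i) · (x_{k,j} - mean_j), divisor n-1 = 4:
  S[X,X] = ((1.8)·(1.8) + (-5.2)·(-5.2) + (0.8)·(0.8) + (0.8)·(0.8) + (1.8)·(1.8)) / 4 = 34.8/4 = 8.7
  S[X,Y] = ((1.8)·(-2.4) + (-5.2)·(1.6) + (0.8)·(-1.4) + (0.8)·(-0.4) + (1.8)·(2.6)) / 4 = -9.4/4 = -2.35
  S[Y,Y] = ((-2.4)·(-2.4) + (1.6)·(1.6) + (-1.4)·(-1.4) + (-0.4)·(-0.4) + (2.6)·(2.6)) / 4 = 17.2/4 = 4.3
  S = [[8.7, -2.35],
 [-2.35, 4.3]].

Step 3 — invert S. det(S) = 8.7·4.3 - (-2.35)² = 31.8875.
  S^{-1} = (1/det) · [[d, -b], [-b, a]] = [[0.1348, 0.0737],
 [0.0737, 0.2728]].

Step 4 — quadratic form (x̄ - mu_0)^T · S^{-1} · (x̄ - mu_0):
  S^{-1} · (x̄ - mu_0) = (0.657, 0.2195),
  (x̄ - mu_0)^T · [...] = (5.2)·(0.657) + (-0.6)·(0.2195) = 3.2847.

Step 5 — scale by n: T² = 5 · 3.2847 = 16.4234.

T² ≈ 16.4234


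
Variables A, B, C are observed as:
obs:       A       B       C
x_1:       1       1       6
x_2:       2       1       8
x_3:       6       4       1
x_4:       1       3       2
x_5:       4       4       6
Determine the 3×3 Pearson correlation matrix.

Step 1 — column means:
  mean(A) = (1 + 2 + 6 + 1 + 4) / 5 = 14/5 = 2.8
  mean(B) = (1 + 1 + 4 + 3 + 4) / 5 = 13/5 = 2.6
  mean(C) = (6 + 8 + 1 + 2 + 6) / 5 = 23/5 = 4.6

Step 2 — sample variances and covariances s[i,j] = (1/(n-1)) · Σ_k (x_{k,i} - mean_i) · (x_{k,j} - mean_j), with n-1 = 4:
  s[A,A] = ((-1.8)·(-1.8) + (-0.8)·(-0.8) + (3.2)·(3.2) + (-1.8)·(-1.8) + (1.2)·(1.2)) / 4 = 18.8/4 = 4.7
  s[A,B] = ((-1.8)·(-1.6) + (-0.8)·(-1.6) + (3.2)·(1.4) + (-1.8)·(0.4) + (1.2)·(1.4)) / 4 = 9.6/4 = 2.4
  s[A,C] = ((-1.8)·(1.4) + (-0.8)·(3.4) + (3.2)·(-3.6) + (-1.8)·(-2.6) + (1.2)·(1.4)) / 4 = -10.4/4 = -2.6
  s[B,B] = ((-1.6)·(-1.6) + (-1.6)·(-1.6) + (1.4)·(1.4) + (0.4)·(0.4) + (1.4)·(1.4)) / 4 = 9.2/4 = 2.3
  s[B,C] = ((-1.6)·(1.4) + (-1.6)·(3.4) + (1.4)·(-3.6) + (0.4)·(-2.6) + (1.4)·(1.4)) / 4 = -11.8/4 = -2.95
  s[C,C] = ((1.4)·(1.4) + (3.4)·(3.4) + (-3.6)·(-3.6) + (-2.6)·(-2.6) + (1.4)·(1.4)) / 4 = 35.2/4 = 8.8
  Sample standard deviations s_i = √(s[i,i]):
  s(A) = √(4.7) = 2.1679
  s(B) = √(2.3) = 1.5166
  s(C) = √(8.8) = 2.9665

Step 3 — r_{ij} = s_{ij} / (s_i · s_j):
  r[A,A] = 1 (diagonal).
  r[A,B] = 2.4 / (2.1679 · 1.5166) = 2.4 / 3.2879 = 0.73
  r[A,C] = -2.6 / (2.1679 · 2.9665) = -2.6 / 6.4312 = -0.4043
  r[B,B] = 1 (diagonal).
  r[B,C] = -2.95 / (1.5166 · 2.9665) = -2.95 / 4.4989 = -0.6557
  r[C,C] = 1 (diagonal).

R is symmetric with unit diagonal. Assembling:

R = [[1, 0.73, -0.4043],
 [0.73, 1, -0.6557],
 [-0.4043, -0.6557, 1]]


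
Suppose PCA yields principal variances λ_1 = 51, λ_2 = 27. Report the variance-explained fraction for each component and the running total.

Step 1 — total variance = trace(Sigma) = Σ λ_i = 51 + 27 = 78.

Step 2 — fraction explained by component i = λ_i / Σ λ:
  PC1: 51/78 = 0.6538
  PC2: 27/78 = 0.3462

Step 3 — cumulative fraction after k components = (λ_1 + ... + λ_k) / Σ λ:
  k = 1: 51/78 = 0.6538
  k = 2: (51 + 27)/78 = 78/78 = 1

Summary (fraction, with percent):

explained: PC1 0.6538 (65.38%), PC2 0.3462 (34.62%);  cumulative: 0.6538, 1


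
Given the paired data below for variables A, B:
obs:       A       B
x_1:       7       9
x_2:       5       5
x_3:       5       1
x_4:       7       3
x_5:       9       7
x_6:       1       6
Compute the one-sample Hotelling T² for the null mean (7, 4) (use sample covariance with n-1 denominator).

Step 1 — sample mean vector:
  mean(A) = (7 + 5 + 5 + 7 + 9 + 1) / 6 = 34/6 = 5.6667
  mean(B) = (9 + 5 + 1 + 3 + 7 + 6) / 6 = 31/6 = 5.1667
  x̄ = (5.6667, 5.1667),  deviation x̄ - mu_0 = (5.6667, 5.1667) - (7, 4) = (-1.3333, 1.1667).

Step 2 — sample covariance matrix, S[i,j] = (1/(n-1)) · Σ_k (x_{k,i} - mean_i) · (x_{k,j} - mean_j), divisor n-1 = 5:
  S[A,A] = ((1.3333)·(1.3333) + (-0.6667)·(-0.6667) + (-0.6667)·(-0.6667) + (1.3333)·(1.3333) + (3.3333)·(3.3333) + (-4.6667)·(-4.6667)) / 5 = 37.3333/5 = 7.4667
  S[A,B] = ((1.3333)·(3.8333) + (-0.6667)·(-0.1667) + (-0.6667)·(-4.1667) + (1.3333)·(-2.1667) + (3.3333)·(1.8333) + (-4.6667)·(0.8333)) / 5 = 7.3333/5 = 1.4667
  S[B,B] = ((3.8333)·(3.8333) + (-0.1667)·(-0.1667) + (-4.1667)·(-4.1667) + (-2.1667)·(-2.1667) + (1.8333)·(1.8333) + (0.8333)·(0.8333)) / 5 = 40.8333/5 = 8.1667
  S = [[7.4667, 1.4667],
 [1.4667, 8.1667]].

Step 3 — invert S. det(S) = 7.4667·8.1667 - (1.4667)² = 58.8267.
  S^{-1} = (1/det) · [[d, -b], [-b, a]] = [[0.1388, -0.0249],
 [-0.0249, 0.1269]].

Step 4 — quadratic form (x̄ - mu_0)^T · S^{-1} · (x̄ - mu_0):
  S^{-1} · (x̄ - mu_0) = (-0.2142, 0.1813),
  (x̄ - mu_0)^T · [...] = (-1.3333)·(-0.2142) + (1.1667)·(0.1813) = 0.4971.

Step 5 — scale by n: T² = 6 · 0.4971 = 2.9828.

T² ≈ 2.9828


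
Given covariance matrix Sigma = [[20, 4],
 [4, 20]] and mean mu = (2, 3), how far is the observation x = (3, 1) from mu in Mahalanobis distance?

Step 1 — centre the observation: (x - mu) = (1, -2).

Step 2 — invert Sigma. det(Sigma) = 20·20 - (4)² = 384.
  Sigma^{-1} = (1/det) · [[d, -b], [-b, a]] = [[0.0521, -0.0104],
 [-0.0104, 0.0521]].

Step 3 — form the quadratic (x - mu)^T · Sigma^{-1} · (x - mu):
  Sigma^{-1} · (x - mu) = (0.0729, -0.1146).
  (x - mu)^T · [Sigma^{-1} · (x - mu)] = (1)·(0.0729) + (-2)·(-0.1146) = 0.3021.

Step 4 — take square root: d = √(0.3021) ≈ 0.5496.

d(x, mu) = √(0.3021) ≈ 0.5496


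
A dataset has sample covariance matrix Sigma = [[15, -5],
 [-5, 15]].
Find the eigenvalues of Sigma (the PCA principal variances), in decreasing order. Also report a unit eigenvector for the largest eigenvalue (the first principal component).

Step 1 — characteristic polynomial of 2×2 Sigma:
  det(Sigma - λI) = λ² - trace · λ + det = 0.
  trace = 15 + 15 = 30, det = 15·15 - (-5)² = 200.
Step 2 — discriminant:
  Δ = trace² - 4·det = 900 - 800 = 100.
Step 3 — eigenvalues:
  λ = (trace ± √Δ)/2 = (30 ± 10)/2,
  λ_1 = 20,  λ_2 = 10.

Step 4 — unit eigenvector for λ_1: solve (Sigma - λ_1 I)v = 0. First row:
  (15 - 20)·v_x + (-5)·v_y = 0, i.e. (-5)·v_x + (-5)·v_y = 0,
  so v ∝ (b, λ_1 - a) = (-5, 5); multiply by -1 so the first entry is positive: u = (5, -5).
  ||u|| = √((5)² + (-5)²) = √(50) ≈ 7.0711,
  v_1 = u/||u|| ≈ (0.7071, -0.7071) (||v_1|| = 1).

λ_1 = 20,  λ_2 = 10;  v_1 ≈ (0.7071, -0.7071)


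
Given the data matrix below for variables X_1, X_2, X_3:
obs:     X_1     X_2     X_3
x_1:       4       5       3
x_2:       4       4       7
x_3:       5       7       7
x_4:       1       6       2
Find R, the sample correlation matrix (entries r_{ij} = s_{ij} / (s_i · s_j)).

Step 1 — column means:
  mean(X_1) = (4 + 4 + 5 + 1) / 4 = 14/4 = 3.5
  mean(X_2) = (5 + 4 + 7 + 6) / 4 = 22/4 = 5.5
  mean(X_3) = (3 + 7 + 7 + 2) / 4 = 19/4 = 4.75

Step 2 — sample variances and covariances s[i,j] = (1/(n-1)) · Σ_k (x_{k,i} - mean_i) · (x_{k,j} - mean_j), with n-1 = 3:
  s[X_1,X_1] = ((0.5)·(0.5) + (0.5)·(0.5) + (1.5)·(1.5) + (-2.5)·(-2.5)) / 3 = 9/3 = 3
  s[X_1,X_2] = ((0.5)·(-0.5) + (0.5)·(-1.5) + (1.5)·(1.5) + (-2.5)·(0.5)) / 3 = 0/3 = 0
  s[X_1,X_3] = ((0.5)·(-1.75) + (0.5)·(2.25) + (1.5)·(2.25) + (-2.5)·(-2.75)) / 3 = 10.5/3 = 3.5
  s[X_2,X_2] = ((-0.5)·(-0.5) + (-1.5)·(-1.5) + (1.5)·(1.5) + (0.5)·(0.5)) / 3 = 5/3 = 1.6667
  s[X_2,X_3] = ((-0.5)·(-1.75) + (-1.5)·(2.25) + (1.5)·(2.25) + (0.5)·(-2.75)) / 3 = -0.5/3 = -0.1667
  s[X_3,X_3] = ((-1.75)·(-1.75) + (2.25)·(2.25) + (2.25)·(2.25) + (-2.75)·(-2.75)) / 3 = 20.75/3 = 6.9167
  Sample standard deviations s_i = √(s[i,i]):
  s(X_1) = √(3) = 1.7321
  s(X_2) = √(1.6667) = 1.291
  s(X_3) = √(6.9167) = 2.63

Step 3 — r_{ij} = s_{ij} / (s_i · s_j):
  r[X_1,X_1] = 1 (diagonal).
  r[X_1,X_2] = 0 / (1.7321 · 1.291) = 0 / 2.2361 = 0
  r[X_1,X_3] = 3.5 / (1.7321 · 2.63) = 3.5 / 4.5552 = 0.7683
  r[X_2,X_2] = 1 (diagonal).
  r[X_2,X_3] = -0.1667 / (1.291 · 2.63) = -0.1667 / 3.3953 = -0.0491
  r[X_3,X_3] = 1 (diagonal).

R is symmetric with unit diagonal. Assembling:

R = [[1, 0, 0.7683],
 [0, 1, -0.0491],
 [0.7683, -0.0491, 1]]


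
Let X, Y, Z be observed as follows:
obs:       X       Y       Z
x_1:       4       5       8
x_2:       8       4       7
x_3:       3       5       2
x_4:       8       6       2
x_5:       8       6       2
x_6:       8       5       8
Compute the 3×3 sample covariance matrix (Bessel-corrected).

Step 1 — column means:
  mean(X) = (4 + 8 + 3 + 8 + 8 + 8) / 6 = 39/6 = 6.5
  mean(Y) = (5 + 4 + 5 + 6 + 6 + 5) / 6 = 31/6 = 5.1667
  mean(Z) = (8 + 7 + 2 + 2 + 2 + 8) / 6 = 29/6 = 4.8333

Step 2 — sample covariance S[i,j] = (1/(n-1)) · Σ_k (x_{k,i} - mean_i) · (x_{k,j} - mean_j), with n-1 = 5.
  S[X,X] = ((-2.5)·(-2.5) + (1.5)·(1.5) + (-3.5)·(-3.5) + (1.5)·(1.5) + (1.5)·(1.5) + (1.5)·(1.5)) / 5 = 27.5/5 = 5.5
  S[X,Y] = ((-2.5)·(-0.1667) + (1.5)·(-1.1667) + (-3.5)·(-0.1667) + (1.5)·(0.8333) + (1.5)·(0.8333) + (1.5)·(-0.1667)) / 5 = 1.5/5 = 0.3
  S[X,Z] = ((-2.5)·(3.1667) + (1.5)·(2.1667) + (-3.5)·(-2.8333) + (1.5)·(-2.8333) + (1.5)·(-2.8333) + (1.5)·(3.1667)) / 5 = 1.5/5 = 0.3
  S[Y,Y] = ((-0.1667)·(-0.1667) + (-1.1667)·(-1.1667) + (-0.1667)·(-0.1667) + (0.8333)·(0.8333) + (0.8333)·(0.8333) + (-0.1667)·(-0.1667)) / 5 = 2.8333/5 = 0.5667
  S[Y,Z] = ((-0.1667)·(3.1667) + (-1.1667)·(2.1667) + (-0.1667)·(-2.8333) + (0.8333)·(-2.8333) + (0.8333)·(-2.8333) + (-0.1667)·(3.1667)) / 5 = -7.8333/5 = -1.5667
  S[Z,Z] = ((3.1667)·(3.1667) + (2.1667)·(2.1667) + (-2.8333)·(-2.8333) + (-2.8333)·(-2.8333) + (-2.8333)·(-2.8333) + (3.1667)·(3.1667)) / 5 = 48.8333/5 = 9.7667

S is symmetric (S[j,i] = S[i,j]). Assembling:

S = [[5.5, 0.3, 0.3],
 [0.3, 0.5667, -1.5667],
 [0.3, -1.5667, 9.7667]]


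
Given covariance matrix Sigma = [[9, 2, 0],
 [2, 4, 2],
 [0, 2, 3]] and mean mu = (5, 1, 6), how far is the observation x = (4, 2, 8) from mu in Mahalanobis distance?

Step 1 — centre the observation: (x - mu) = (-1, 1, 2).

Step 2 — invert Sigma (cofactor / det for 3×3, or solve directly):
  Sigma^{-1} = [[0.1333, -0.1, 0.0667],
 [-0.1, 0.45, -0.3],
 [0.0667, -0.3, 0.5333]].

Step 3 — form the quadratic (x - mu)^T · Sigma^{-1} · (x - mu):
  Sigma^{-1} · (x - mu) = (-0.1, -0.05, 0.7).
  (x - mu)^T · [Sigma^{-1} · (x - mu)] = (-1)·(-0.1) + (1)·(-0.05) + (2)·(0.7) = 1.45.

Step 4 — take square root: d = √(1.45) ≈ 1.2042.

d(x, mu) = √(1.45) ≈ 1.2042


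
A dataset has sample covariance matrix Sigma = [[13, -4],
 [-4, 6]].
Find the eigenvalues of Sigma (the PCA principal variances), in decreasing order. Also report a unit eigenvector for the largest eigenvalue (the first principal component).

Step 1 — characteristic polynomial of 2×2 Sigma:
  det(Sigma - λI) = λ² - trace · λ + det = 0.
  trace = 13 + 6 = 19, det = 13·6 - (-4)² = 62.
Step 2 — discriminant:
  Δ = trace² - 4·det = 361 - 248 = 113.
Step 3 — eigenvalues:
  λ = (trace ± √Δ)/2 = (19 ± 10.6301)/2,
  λ_1 = 14.8151,  λ_2 = 4.1849.

Step 4 — unit eigenvector for λ_1: solve (Sigma - λ_1 I)v = 0. First row:
  (13 - 14.8151)·v_x + (-4)·v_y = 0, i.e. (-1.8151)·v_x + (-4)·v_y = 0,
  so v ∝ (b, λ_1 - a) = (-4, 1.8151); multiply by -1 so the first entry is positive: u = (4, -1.8151).
  ||u|| = √((4)² + (-1.8151)²) = √(19.2945) ≈ 4.3925,
  v_1 = u/||u|| ≈ (0.9106, -0.4132) (||v_1|| = 1).

λ_1 = 14.8151,  λ_2 = 4.1849;  v_1 ≈ (0.9106, -0.4132)


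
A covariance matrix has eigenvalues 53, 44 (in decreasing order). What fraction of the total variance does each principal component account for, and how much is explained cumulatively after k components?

Step 1 — total variance = trace(Sigma) = Σ λ_i = 53 + 44 = 97.

Step 2 — fraction explained by component i = λ_i / Σ λ:
  PC1: 53/97 = 0.5464
  PC2: 44/97 = 0.4536

Step 3 — cumulative fraction after k components = (λ_1 + ... + λ_k) / Σ λ:
  k = 1: 53/97 = 0.5464
  k = 2: (53 + 44)/97 = 97/97 = 1

Summary (fraction, with percent):

explained: PC1 0.5464 (54.64%), PC2 0.4536 (45.36%);  cumulative: 0.5464, 1


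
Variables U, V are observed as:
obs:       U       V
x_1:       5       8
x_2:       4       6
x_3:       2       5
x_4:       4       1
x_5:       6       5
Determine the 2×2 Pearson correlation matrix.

Step 1 — column means:
  mean(U) = (5 + 4 + 2 + 4 + 6) / 5 = 21/5 = 4.2
  mean(V) = (8 + 6 + 5 + 1 + 5) / 5 = 25/5 = 5

Step 2 — sample variances and covariances s[i,j] = (1/(n-1)) · Σ_k (x_{k,i} - mean_i) · (x_{k,j} - mean_j), with n-1 = 4:
  s[U,U] = ((0.8)·(0.8) + (-0.2)·(-0.2) + (-2.2)·(-2.2) + (-0.2)·(-0.2) + (1.8)·(1.8)) / 4 = 8.8/4 = 2.2
  s[U,V] = ((0.8)·(3) + (-0.2)·(1) + (-2.2)·(0) + (-0.2)·(-4) + (1.8)·(0)) / 4 = 3/4 = 0.75
  s[V,V] = ((3)·(3) + (1)·(1) + (0)·(0) + (-4)·(-4) + (0)·(0)) / 4 = 26/4 = 6.5
  Sample standard deviations s_i = √(s[i,i]):
  s(U) = √(2.2) = 1.4832
  s(V) = √(6.5) = 2.5495

Step 3 — r_{ij} = s_{ij} / (s_i · s_j):
  r[U,U] = 1 (diagonal).
  r[U,V] = 0.75 / (1.4832 · 2.5495) = 0.75 / 3.7815 = 0.1983
  r[V,V] = 1 (diagonal).

R is symmetric with unit diagonal. Assembling:

R = [[1, 0.1983],
 [0.1983, 1]]


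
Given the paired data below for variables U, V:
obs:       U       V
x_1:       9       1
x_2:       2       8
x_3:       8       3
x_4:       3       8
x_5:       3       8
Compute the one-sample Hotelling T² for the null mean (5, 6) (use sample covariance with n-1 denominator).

Step 1 — sample mean vector:
  mean(U) = (9 + 2 + 8 + 3 + 3) / 5 = 25/5 = 5
  mean(V) = (1 + 8 + 3 + 8 + 8) / 5 = 28/5 = 5.6
  x̄ = (5, 5.6),  deviation x̄ - mu_0 = (5, 5.6) - (5, 6) = (0, -0.4).

Step 2 — sample covariance matrix, S[i,j] = (1/(n-1)) · Σ_k (x_{k,i} - mean_i) · (x_{k,j} - mean_j), divisor n-1 = 4:
  S[U,U] = ((4)·(4) + (-3)·(-3) + (3)·(3) + (-2)·(-2) + (-2)·(-2)) / 4 = 42/4 = 10.5
  S[U,V] = ((4)·(-4.6) + (-3)·(2.4) + (3)·(-2.6) + (-2)·(2.4) + (-2)·(2.4)) / 4 = -43/4 = -10.75
  S[V,V] = ((-4.6)·(-4.6) + (2.4)·(2.4) + (-2.6)·(-2.6) + (2.4)·(2.4) + (2.4)·(2.4)) / 4 = 45.2/4 = 11.3
  S = [[10.5, -10.75],
 [-10.75, 11.3]].

Step 3 — invert S. det(S) = 10.5·11.3 - (-10.75)² = 3.0875.
  S^{-1} = (1/det) · [[d, -b], [-b, a]] = [[3.6599, 3.4818],
 [3.4818, 3.4008]].

Step 4 — quadratic form (x̄ - mu_0)^T · S^{-1} · (x̄ - mu_0):
  S^{-1} · (x̄ - mu_0) = (-1.3927, -1.3603),
  (x̄ - mu_0)^T · [...] = (0)·(-1.3927) + (-0.4)·(-1.3603) = 0.5441.

Step 5 — scale by n: T² = 5 · 0.5441 = 2.7206.

T² ≈ 2.7206


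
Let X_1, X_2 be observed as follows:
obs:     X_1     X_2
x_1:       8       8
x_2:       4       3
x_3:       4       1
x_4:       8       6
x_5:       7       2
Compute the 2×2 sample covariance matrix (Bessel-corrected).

Step 1 — column means:
  mean(X_1) = (8 + 4 + 4 + 8 + 7) / 5 = 31/5 = 6.2
  mean(X_2) = (8 + 3 + 1 + 6 + 2) / 5 = 20/5 = 4

Step 2 — sample covariance S[i,j] = (1/(n-1)) · Σ_k (x_{k,i} - mean_i) · (x_{k,j} - mean_j), with n-1 = 4.
  S[X_1,X_1] = ((1.8)·(1.8) + (-2.2)·(-2.2) + (-2.2)·(-2.2) + (1.8)·(1.8) + (0.8)·(0.8)) / 4 = 16.8/4 = 4.2
  S[X_1,X_2] = ((1.8)·(4) + (-2.2)·(-1) + (-2.2)·(-3) + (1.8)·(2) + (0.8)·(-2)) / 4 = 18/4 = 4.5
  S[X_2,X_2] = ((4)·(4) + (-1)·(-1) + (-3)·(-3) + (2)·(2) + (-2)·(-2)) / 4 = 34/4 = 8.5

S is symmetric (S[j,i] = S[i,j]). Assembling:

S = [[4.2, 4.5],
 [4.5, 8.5]]


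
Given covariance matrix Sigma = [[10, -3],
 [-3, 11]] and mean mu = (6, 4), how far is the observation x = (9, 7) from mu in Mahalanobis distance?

Step 1 — centre the observation: (x - mu) = (3, 3).

Step 2 — invert Sigma. det(Sigma) = 10·11 - (-3)² = 101.
  Sigma^{-1} = (1/det) · [[d, -b], [-b, a]] = [[0.1089, 0.0297],
 [0.0297, 0.099]].

Step 3 — form the quadratic (x - mu)^T · Sigma^{-1} · (x - mu):
  Sigma^{-1} · (x - mu) = (0.4158, 0.3861).
  (x - mu)^T · [Sigma^{-1} · (x - mu)] = (3)·(0.4158) + (3)·(0.3861) = 2.4059.

Step 4 — take square root: d = √(2.4059) ≈ 1.5511.

d(x, mu) = √(2.4059) ≈ 1.5511


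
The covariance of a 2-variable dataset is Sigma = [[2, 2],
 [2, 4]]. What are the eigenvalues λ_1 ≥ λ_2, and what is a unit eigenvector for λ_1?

Step 1 — characteristic polynomial of 2×2 Sigma:
  det(Sigma - λI) = λ² - trace · λ + det = 0.
  trace = 2 + 4 = 6, det = 2·4 - (2)² = 4.
Step 2 — discriminant:
  Δ = trace² - 4·det = 36 - 16 = 20.
Step 3 — eigenvalues:
  λ = (trace ± √Δ)/2 = (6 ± 4.4721)/2,
  λ_1 = 5.2361,  λ_2 = 0.7639.

Step 4 — unit eigenvector for λ_1: solve (Sigma - λ_1 I)v = 0. First row:
  (2 - 5.2361)·v_x + (2)·v_y = 0, i.e. (-3.2361)·v_x + (2)·v_y = 0,
  so v ∝ (b, λ_1 - a) = (2, 3.2361) = u.
  ||u|| = √((2)² + (3.2361)²) = √(14.4721) ≈ 3.8042,
  v_1 = u/||u|| ≈ (0.5257, 0.8507) (||v_1|| = 1).

λ_1 = 5.2361,  λ_2 = 0.7639;  v_1 ≈ (0.5257, 0.8507)


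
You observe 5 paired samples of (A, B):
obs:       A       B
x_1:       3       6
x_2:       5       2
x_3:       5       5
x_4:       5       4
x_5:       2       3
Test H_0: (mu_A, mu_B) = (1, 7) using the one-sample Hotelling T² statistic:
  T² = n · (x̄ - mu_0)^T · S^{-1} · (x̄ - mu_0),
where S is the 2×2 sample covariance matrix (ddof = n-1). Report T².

Step 1 — sample mean vector:
  mean(A) = (3 + 5 + 5 + 5 + 2) / 5 = 20/5 = 4
  mean(B) = (6 + 2 + 5 + 4 + 3) / 5 = 20/5 = 4
  x̄ = (4, 4),  deviation x̄ - mu_0 = (4, 4) - (1, 7) = (3, -3).

Step 2 — sample covariance matrix, S[i,j] = (1/(n-1)) · Σ_k (x_{k,i} - mean_i) · (x_{k,j} - mean_j), divisor n-1 = 4:
  S[A,A] = ((-1)·(-1) + (1)·(1) + (1)·(1) + (1)·(1) + (-2)·(-2)) / 4 = 8/4 = 2
  S[A,B] = ((-1)·(2) + (1)·(-2) + (1)·(1) + (1)·(0) + (-2)·(-1)) / 4 = -1/4 = -0.25
  S[B,B] = ((2)·(2) + (-2)·(-2) + (1)·(1) + (0)·(0) + (-1)·(-1)) / 4 = 10/4 = 2.5
  S = [[2, -0.25],
 [-0.25, 2.5]].

Step 3 — invert S. det(S) = 2·2.5 - (-0.25)² = 4.9375.
  S^{-1} = (1/det) · [[d, -b], [-b, a]] = [[0.5063, 0.0506],
 [0.0506, 0.4051]].

Step 4 — quadratic form (x̄ - mu_0)^T · S^{-1} · (x̄ - mu_0):
  S^{-1} · (x̄ - mu_0) = (1.3671, -1.0633),
  (x̄ - mu_0)^T · [...] = (3)·(1.3671) + (-3)·(-1.0633) = 7.2911.

Step 5 — scale by n: T² = 5 · 7.2911 = 36.4557.

T² ≈ 36.4557


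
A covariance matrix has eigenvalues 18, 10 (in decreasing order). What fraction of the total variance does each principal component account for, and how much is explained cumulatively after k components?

Step 1 — total variance = trace(Sigma) = Σ λ_i = 18 + 10 = 28.

Step 2 — fraction explained by component i = λ_i / Σ λ:
  PC1: 18/28 = 0.6429
  PC2: 10/28 = 0.3571

Step 3 — cumulative fraction after k components = (λ_1 + ... + λ_k) / Σ λ:
  k = 1: 18/28 = 0.6429
  k = 2: (18 + 10)/28 = 28/28 = 1

Summary (fraction, with percent):

explained: PC1 0.6429 (64.29%), PC2 0.3571 (35.71%);  cumulative: 0.6429, 1


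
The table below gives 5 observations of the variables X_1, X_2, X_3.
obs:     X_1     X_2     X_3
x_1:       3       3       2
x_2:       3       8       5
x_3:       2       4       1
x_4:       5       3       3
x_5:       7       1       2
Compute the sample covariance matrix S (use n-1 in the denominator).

Step 1 — column means:
  mean(X_1) = (3 + 3 + 2 + 5 + 7) / 5 = 20/5 = 4
  mean(X_2) = (3 + 8 + 4 + 3 + 1) / 5 = 19/5 = 3.8
  mean(X_3) = (2 + 5 + 1 + 3 + 2) / 5 = 13/5 = 2.6

Step 2 — sample covariance S[i,j] = (1/(n-1)) · Σ_k (x_{k,i} - mean_i) · (x_{k,j} - mean_j), with n-1 = 4.
  S[X_1,X_1] = ((-1)·(-1) + (-1)·(-1) + (-2)·(-2) + (1)·(1) + (3)·(3)) / 4 = 16/4 = 4
  S[X_1,X_2] = ((-1)·(-0.8) + (-1)·(4.2) + (-2)·(0.2) + (1)·(-0.8) + (3)·(-2.8)) / 4 = -13/4 = -3.25
  S[X_1,X_3] = ((-1)·(-0.6) + (-1)·(2.4) + (-2)·(-1.6) + (1)·(0.4) + (3)·(-0.6)) / 4 = 0/4 = 0
  S[X_2,X_2] = ((-0.8)·(-0.8) + (4.2)·(4.2) + (0.2)·(0.2) + (-0.8)·(-0.8) + (-2.8)·(-2.8)) / 4 = 26.8/4 = 6.7
  S[X_2,X_3] = ((-0.8)·(-0.6) + (4.2)·(2.4) + (0.2)·(-1.6) + (-0.8)·(0.4) + (-2.8)·(-0.6)) / 4 = 11.6/4 = 2.9
  S[X_3,X_3] = ((-0.6)·(-0.6) + (2.4)·(2.4) + (-1.6)·(-1.6) + (0.4)·(0.4) + (-0.6)·(-0.6)) / 4 = 9.2/4 = 2.3

S is symmetric (S[j,i] = S[i,j]). Assembling:

S = [[4, -3.25, 0],
 [-3.25, 6.7, 2.9],
 [0, 2.9, 2.3]]


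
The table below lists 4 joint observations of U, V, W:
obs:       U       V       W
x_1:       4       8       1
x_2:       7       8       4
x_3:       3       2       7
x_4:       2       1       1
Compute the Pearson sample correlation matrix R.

Step 1 — column means:
  mean(U) = (4 + 7 + 3 + 2) / 4 = 16/4 = 4
  mean(V) = (8 + 8 + 2 + 1) / 4 = 19/4 = 4.75
  mean(W) = (1 + 4 + 7 + 1) / 4 = 13/4 = 3.25

Step 2 — sample variances and covariances s[i,j] = (1/(n-1)) · Σ_k (x_{k,i} - mean_i) · (x_{k,j} - mean_j), with n-1 = 3:
  s[U,U] = ((0)·(0) + (3)·(3) + (-1)·(-1) + (-2)·(-2)) / 3 = 14/3 = 4.6667
  s[U,V] = ((0)·(3.25) + (3)·(3.25) + (-1)·(-2.75) + (-2)·(-3.75)) / 3 = 20/3 = 6.6667
  s[U,W] = ((0)·(-2.25) + (3)·(0.75) + (-1)·(3.75) + (-2)·(-2.25)) / 3 = 3/3 = 1
  s[V,V] = ((3.25)·(3.25) + (3.25)·(3.25) + (-2.75)·(-2.75) + (-3.75)·(-3.75)) / 3 = 42.75/3 = 14.25
  s[V,W] = ((3.25)·(-2.25) + (3.25)·(0.75) + (-2.75)·(3.75) + (-3.75)·(-2.25)) / 3 = -6.75/3 = -2.25
  s[W,W] = ((-2.25)·(-2.25) + (0.75)·(0.75) + (3.75)·(3.75) + (-2.25)·(-2.25)) / 3 = 24.75/3 = 8.25
  Sample standard deviations s_i = √(s[i,i]):
  s(U) = √(4.6667) = 2.1602
  s(V) = √(14.25) = 3.7749
  s(W) = √(8.25) = 2.8723

Step 3 — r_{ij} = s_{ij} / (s_i · s_j):
  r[U,U] = 1 (diagonal).
  r[U,V] = 6.6667 / (2.1602 · 3.7749) = 6.6667 / 8.1548 = 0.8175
  r[U,W] = 1 / (2.1602 · 2.8723) = 1 / 6.2048 = 0.1612
  r[V,V] = 1 (diagonal).
  r[V,W] = -2.25 / (3.7749 · 2.8723) = -2.25 / 10.8426 = -0.2075
  r[W,W] = 1 (diagonal).

R is symmetric with unit diagonal. Assembling:

R = [[1, 0.8175, 0.1612],
 [0.8175, 1, -0.2075],
 [0.1612, -0.2075, 1]]


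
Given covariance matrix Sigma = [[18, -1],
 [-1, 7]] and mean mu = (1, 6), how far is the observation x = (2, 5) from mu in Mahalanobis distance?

Step 1 — centre the observation: (x - mu) = (1, -1).

Step 2 — invert Sigma. det(Sigma) = 18·7 - (-1)² = 125.
  Sigma^{-1} = (1/det) · [[d, -b], [-b, a]] = [[0.056, 0.008],
 [0.008, 0.144]].

Step 3 — form the quadratic (x - mu)^T · Sigma^{-1} · (x - mu):
  Sigma^{-1} · (x - mu) = (0.048, -0.136).
  (x - mu)^T · [Sigma^{-1} · (x - mu)] = (1)·(0.048) + (-1)·(-0.136) = 0.184.

Step 4 — take square root: d = √(0.184) ≈ 0.429.

d(x, mu) = √(0.184) ≈ 0.429


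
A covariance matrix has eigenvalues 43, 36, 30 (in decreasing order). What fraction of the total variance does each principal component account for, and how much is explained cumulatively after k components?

Step 1 — total variance = trace(Sigma) = Σ λ_i = 43 + 36 + 30 = 109.

Step 2 — fraction explained by component i = λ_i / Σ λ:
  PC1: 43/109 = 0.3945
  PC2: 36/109 = 0.3303
  PC3: 30/109 = 0.2752

Step 3 — cumulative fraction after k components = (λ_1 + ... + λ_k) / Σ λ:
  k = 1: 43/109 = 0.3945
  k = 2: (43 + 36)/109 = 79/109 = 0.7248
  k = 3: (43 + 36 + 30)/109 = 109/109 = 1

Summary (fraction, with percent):

explained: PC1 0.3945 (39.45%), PC2 0.3303 (33.03%), PC3 0.2752 (27.52%);  cumulative: 0.3945, 0.7248, 1


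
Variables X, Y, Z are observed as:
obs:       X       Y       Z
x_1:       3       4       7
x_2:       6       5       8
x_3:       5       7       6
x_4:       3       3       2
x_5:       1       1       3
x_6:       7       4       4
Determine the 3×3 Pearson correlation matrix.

Step 1 — column means:
  mean(X) = (3 + 6 + 5 + 3 + 1 + 7) / 6 = 25/6 = 4.1667
  mean(Y) = (4 + 5 + 7 + 3 + 1 + 4) / 6 = 24/6 = 4
  mean(Z) = (7 + 8 + 6 + 2 + 3 + 4) / 6 = 30/6 = 5

Step 2 — sample variances and covariances s[i,j] = (1/(n-1)) · Σ_k (x_{k,i} - mean_i) · (x_{k,j} - mean_j), with n-1 = 5:
  s[X,X] = ((-1.1667)·(-1.1667) + (1.8333)·(1.8333) + (0.8333)·(0.8333) + (-1.1667)·(-1.1667) + (-3.1667)·(-3.1667) + (2.8333)·(2.8333)) / 5 = 24.8333/5 = 4.9667
  s[X,Y] = ((-1.1667)·(0) + (1.8333)·(1) + (0.8333)·(3) + (-1.1667)·(-1) + (-3.1667)·(-3) + (2.8333)·(0)) / 5 = 15/5 = 3
  s[X,Z] = ((-1.1667)·(2) + (1.8333)·(3) + (0.8333)·(1) + (-1.1667)·(-3) + (-3.1667)·(-2) + (2.8333)·(-1)) / 5 = 11/5 = 2.2
  s[Y,Y] = ((0)·(0) + (1)·(1) + (3)·(3) + (-1)·(-1) + (-3)·(-3) + (0)·(0)) / 5 = 20/5 = 4
  s[Y,Z] = ((0)·(2) + (1)·(3) + (3)·(1) + (-1)·(-3) + (-3)·(-2) + (0)·(-1)) / 5 = 15/5 = 3
  s[Z,Z] = ((2)·(2) + (3)·(3) + (1)·(1) + (-3)·(-3) + (-2)·(-2) + (-1)·(-1)) / 5 = 28/5 = 5.6
  Sample standard deviations s_i = √(s[i,i]):
  s(X) = √(4.9667) = 2.2286
  s(Y) = √(4) = 2
  s(Z) = √(5.6) = 2.3664

Step 3 — r_{ij} = s_{ij} / (s_i · s_j):
  r[X,X] = 1 (diagonal).
  r[X,Y] = 3 / (2.2286 · 2) = 3 / 4.4572 = 0.6731
  r[X,Z] = 2.2 / (2.2286 · 2.3664) = 2.2 / 5.2738 = 0.4172
  r[Y,Y] = 1 (diagonal).
  r[Y,Z] = 3 / (2 · 2.3664) = 3 / 4.7329 = 0.6339
  r[Z,Z] = 1 (diagonal).

R is symmetric with unit diagonal. Assembling:

R = [[1, 0.6731, 0.4172],
 [0.6731, 1, 0.6339],
 [0.4172, 0.6339, 1]]


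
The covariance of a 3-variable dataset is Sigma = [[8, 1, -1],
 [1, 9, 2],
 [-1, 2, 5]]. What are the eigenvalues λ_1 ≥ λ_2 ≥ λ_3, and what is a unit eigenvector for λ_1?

Step 1 — characteristic polynomial p(λ) = det(λI - Sigma) = λ³ - tr·λ² + c_1·λ - det, where tr = trace, c_1 = sum of the principal 2×2 minors, det = det(Sigma):
  tr = 8 + 9 + 5 = 22,
  c_1 = (8·9 - (1)²) + (8·5 - (-1)²) + (9·5 - (2)²) = 71 + 39 + 41 = 151,
  det = 8·(9·5 - (2)²) - (1)·((1)·5 - (2)·(-1)) + (-1)·((1)·(2) - 9·(-1)) = 8·(41) - (1)·(7) + (-1)·(11) = 310.
  So p(λ) = λ³ - 22λ² + 151λ - 310.
Step 2 — look for an integer root (rational root theorem: any rational root is an integer divisor of 310). Testing λ = 10:
  p(10) = 1000 - 2200 + 1510 - 310 = 0  ✓
  Dividing out (λ - 10): p(λ) = (λ - 10)(λ² - 12λ + 31).
Step 3 — remaining eigenvalues from the quadratic λ² - 12λ + 31 = 0:
  Δ = 12² - 4·31 = 144 - 124 = 20,  λ = (12 ± √20)/2 = (12 ± 4.4721)/2 ≈ 8.2361 or 3.7639.
  Sorted: λ_1 = 10,  λ_2 = 8.2361,  λ_3 = 3.7639  (check: sum = 22 = tr ✓).

Step 4 — unit eigenvector for λ_1 = 10: v spans the null space of (Sigma - λ_1 I), whose rows are
  r_1 = (-2, 1, -1),  r_2 = (1, -1, 2),  r_3 = (-1, 2, -5).
  v is orthogonal to every row, so take v ∝ r_1 × r_2 = ((1)·(2) - (-1)·(-1), (-1)·(1) - (-2)·(2), (-2)·(-1) - (1)·(1)) = (1, 3, 1).
  Let u = (1, 3, 1).
  ||u|| = √((1)² + (3)² + (1)²) = √(11) ≈ 3.3166,  v_1 = u/||u|| ≈ (0.3015, 0.9045, 0.3015) (||v_1|| = 1).

λ_1 = 10,  λ_2 = 8.2361,  λ_3 = 3.7639;  v_1 ≈ (0.3015, 0.9045, 0.3015)


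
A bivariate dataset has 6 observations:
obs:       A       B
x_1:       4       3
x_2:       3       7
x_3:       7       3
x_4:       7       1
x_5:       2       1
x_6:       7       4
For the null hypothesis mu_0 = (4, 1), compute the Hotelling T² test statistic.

Step 1 — sample mean vector:
  mean(A) = (4 + 3 + 7 + 7 + 2 + 7) / 6 = 30/6 = 5
  mean(B) = (3 + 7 + 3 + 1 + 1 + 4) / 6 = 19/6 = 3.1667
  x̄ = (5, 3.1667),  deviation x̄ - mu_0 = (5, 3.1667) - (4, 1) = (1, 2.1667).

Step 2 — sample covariance matrix, S[i,j] = (1/(n-1)) · Σ_k (x_{k,i} - mean_i) · (x_{k,j} - mean_j), divisor n-1 = 5:
  S[A,A] = ((-1)·(-1) + (-2)·(-2) + (2)·(2) + (2)·(2) + (-3)·(-3) + (2)·(2)) / 5 = 26/5 = 5.2
  S[A,B] = ((-1)·(-0.1667) + (-2)·(3.8333) + (2)·(-0.1667) + (2)·(-2.1667) + (-3)·(-2.1667) + (2)·(0.8333)) / 5 = -4/5 = -0.8
  S[B,B] = ((-0.1667)·(-0.1667) + (3.8333)·(3.8333) + (-0.1667)·(-0.1667) + (-2.1667)·(-2.1667) + (-2.1667)·(-2.1667) + (0.8333)·(0.8333)) / 5 = 24.8333/5 = 4.9667
  S = [[5.2, -0.8],
 [-0.8, 4.9667]].

Step 3 — invert S. det(S) = 5.2·4.9667 - (-0.8)² = 25.1867.
  S^{-1} = (1/det) · [[d, -b], [-b, a]] = [[0.1972, 0.0318],
 [0.0318, 0.2065]].

Step 4 — quadratic form (x̄ - mu_0)^T · S^{-1} · (x̄ - mu_0):
  S^{-1} · (x̄ - mu_0) = (0.266, 0.4791),
  (x̄ - mu_0)^T · [...] = (1)·(0.266) + (2.1667)·(0.4791) = 1.304.

Step 5 — scale by n: T² = 6 · 1.304 = 7.8242.

T² ≈ 7.8242


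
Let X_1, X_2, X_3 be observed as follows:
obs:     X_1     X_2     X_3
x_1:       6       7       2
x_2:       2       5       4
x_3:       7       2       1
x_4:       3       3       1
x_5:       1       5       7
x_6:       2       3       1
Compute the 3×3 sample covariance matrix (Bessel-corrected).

Step 1 — column means:
  mean(X_1) = (6 + 2 + 7 + 3 + 1 + 2) / 6 = 21/6 = 3.5
  mean(X_2) = (7 + 5 + 2 + 3 + 5 + 3) / 6 = 25/6 = 4.1667
  mean(X_3) = (2 + 4 + 1 + 1 + 7 + 1) / 6 = 16/6 = 2.6667

Step 2 — sample covariance S[i,j] = (1/(n-1)) · Σ_k (x_{k,i} - mean_i) · (x_{k,j} - mean_j), with n-1 = 5.
  S[X_1,X_1] = ((2.5)·(2.5) + (-1.5)·(-1.5) + (3.5)·(3.5) + (-0.5)·(-0.5) + (-2.5)·(-2.5) + (-1.5)·(-1.5)) / 5 = 29.5/5 = 5.9
  S[X_1,X_2] = ((2.5)·(2.8333) + (-1.5)·(0.8333) + (3.5)·(-2.1667) + (-0.5)·(-1.1667) + (-2.5)·(0.8333) + (-1.5)·(-1.1667)) / 5 = -1.5/5 = -0.3
  S[X_1,X_3] = ((2.5)·(-0.6667) + (-1.5)·(1.3333) + (3.5)·(-1.6667) + (-0.5)·(-1.6667) + (-2.5)·(4.3333) + (-1.5)·(-1.6667)) / 5 = -17/5 = -3.4
  S[X_2,X_2] = ((2.8333)·(2.8333) + (0.8333)·(0.8333) + (-2.1667)·(-2.1667) + (-1.1667)·(-1.1667) + (0.8333)·(0.8333) + (-1.1667)·(-1.1667)) / 5 = 16.8333/5 = 3.3667
  S[X_2,X_3] = ((2.8333)·(-0.6667) + (0.8333)·(1.3333) + (-2.1667)·(-1.6667) + (-1.1667)·(-1.6667) + (0.8333)·(4.3333) + (-1.1667)·(-1.6667)) / 5 = 10.3333/5 = 2.0667
  S[X_3,X_3] = ((-0.6667)·(-0.6667) + (1.3333)·(1.3333) + (-1.6667)·(-1.6667) + (-1.6667)·(-1.6667) + (4.3333)·(4.3333) + (-1.6667)·(-1.6667)) / 5 = 29.3333/5 = 5.8667

S is symmetric (S[j,i] = S[i,j]). Assembling:

S = [[5.9, -0.3, -3.4],
 [-0.3, 3.3667, 2.0667],
 [-3.4, 2.0667, 5.8667]]


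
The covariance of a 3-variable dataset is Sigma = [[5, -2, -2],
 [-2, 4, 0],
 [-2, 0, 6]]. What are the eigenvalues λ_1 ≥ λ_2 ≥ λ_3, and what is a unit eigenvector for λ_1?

Step 1 — characteristic polynomial p(λ) = det(λI - Sigma) = λ³ - tr·λ² + c_1·λ - det, where tr = trace, c_1 = sum of the principal 2×2 minors, det = det(Sigma):
  tr = 5 + 4 + 6 = 15,
  c_1 = (5·4 - (-2)²) + (5·6 - (-2)²) + (4·6 - (0)²) = 16 + 26 + 24 = 66,
  det = 5·(4·6 - (0)²) - (-2)·((-2)·6 - (0)·(-2)) + (-2)·((-2)·(0) - 4·(-2)) = 5·(24) - (-2)·(-12) + (-2)·(8) = 80.
  So p(λ) = λ³ - 15λ² + 66λ - 80.
Step 2 — look for an integer root (rational root theorem: any rational root is an integer divisor of 80). Testing λ = 2:
  p(2) = 8 - 60 + 132 - 80 = 0  ✓
  Dividing out (λ - 2): p(λ) = (λ - 2)(λ² - 13λ + 40).
Step 3 — remaining eigenvalues from the quadratic λ² - 13λ + 40 = 0:
  Δ = 13² - 4·40 = 169 - 160 = 9,  λ = (13 ± √9)/2 = (13 ± 3)/2 = 8 or 5.
  Sorted: λ_1 = 8,  λ_2 = 5,  λ_3 = 2  (check: sum = 15 = tr ✓).

Step 4 — unit eigenvector for λ_1 = 8: v spans the null space of (Sigma - λ_1 I), whose rows are
  r_1 = (-3, -2, -2),  r_2 = (-2, -4, 0),  r_3 = (-2, 0, -2).
  v is orthogonal to every row, so take v ∝ r_1 × r_2 = ((-2)·(0) - (-2)·(-4), (-2)·(-2) - (-3)·(0), (-3)·(-4) - (-2)·(-2)) = (-8, 4, 8).
  Rescale (divide by 4; multiply by -1 so the first nonzero entry is positive): u = (2, -1, -2).
  ||u|| = √((2)² + (-1)² + (-2)²) = √(9) = 3,  v_1 = u/||u|| ≈ (0.6667, -0.3333, -0.6667) (||v_1|| = 1).

λ_1 = 8,  λ_2 = 5,  λ_3 = 2;  v_1 ≈ (0.6667, -0.3333, -0.6667)


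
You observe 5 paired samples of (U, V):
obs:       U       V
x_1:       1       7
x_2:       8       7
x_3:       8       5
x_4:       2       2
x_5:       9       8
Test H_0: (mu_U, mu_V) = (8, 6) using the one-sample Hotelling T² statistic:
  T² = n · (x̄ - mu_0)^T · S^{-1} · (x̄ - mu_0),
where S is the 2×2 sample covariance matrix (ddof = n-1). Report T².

Step 1 — sample mean vector:
  mean(U) = (1 + 8 + 8 + 2 + 9) / 5 = 28/5 = 5.6
  mean(V) = (7 + 7 + 5 + 2 + 8) / 5 = 29/5 = 5.8
  x̄ = (5.6, 5.8),  deviation x̄ - mu_0 = (5.6, 5.8) - (8, 6) = (-2.4, -0.2).

Step 2 — sample covariance matrix, S[i,j] = (1/(n-1)) · Σ_k (x_{k,i} - mean_i) · (x_{k,j} - mean_j), divisor n-1 = 4:
  S[U,U] = ((-4.6)·(-4.6) + (2.4)·(2.4) + (2.4)·(2.4) + (-3.6)·(-3.6) + (3.4)·(3.4)) / 4 = 57.2/4 = 14.3
  S[U,V] = ((-4.6)·(1.2) + (2.4)·(1.2) + (2.4)·(-0.8) + (-3.6)·(-3.8) + (3.4)·(2.2)) / 4 = 16.6/4 = 4.15
  S[V,V] = ((1.2)·(1.2) + (1.2)·(1.2) + (-0.8)·(-0.8) + (-3.8)·(-3.8) + (2.2)·(2.2)) / 4 = 22.8/4 = 5.7
  S = [[14.3, 4.15],
 [4.15, 5.7]].

Step 3 — invert S. det(S) = 14.3·5.7 - (4.15)² = 64.2875.
  S^{-1} = (1/det) · [[d, -b], [-b, a]] = [[0.0887, -0.0646],
 [-0.0646, 0.2224]].

Step 4 — quadratic form (x̄ - mu_0)^T · S^{-1} · (x̄ - mu_0):
  S^{-1} · (x̄ - mu_0) = (-0.1999, 0.1104),
  (x̄ - mu_0)^T · [...] = (-2.4)·(-0.1999) + (-0.2)·(0.1104) = 0.4576.

Step 5 — scale by n: T² = 5 · 0.4576 = 2.2882.

T² ≈ 2.2882


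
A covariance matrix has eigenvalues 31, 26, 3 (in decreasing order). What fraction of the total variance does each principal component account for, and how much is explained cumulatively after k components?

Step 1 — total variance = trace(Sigma) = Σ λ_i = 31 + 26 + 3 = 60.

Step 2 — fraction explained by component i = λ_i / Σ λ:
  PC1: 31/60 = 0.5167
  PC2: 26/60 = 0.4333
  PC3: 3/60 = 0.05

Step 3 — cumulative fraction after k components = (λ_1 + ... + λ_k) / Σ λ:
  k = 1: 31/60 = 0.5167
  k = 2: (31 + 26)/60 = 57/60 = 0.95
  k = 3: (31 + 26 + 3)/60 = 60/60 = 1

Summary (fraction, with percent):

explained: PC1 0.5167 (51.67%), PC2 0.4333 (43.33%), PC3 0.05 (5%);  cumulative: 0.5167, 0.95, 1


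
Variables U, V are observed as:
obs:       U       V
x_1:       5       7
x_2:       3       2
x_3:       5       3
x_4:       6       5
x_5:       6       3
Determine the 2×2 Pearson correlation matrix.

Step 1 — column means:
  mean(U) = (5 + 3 + 5 + 6 + 6) / 5 = 25/5 = 5
  mean(V) = (7 + 2 + 3 + 5 + 3) / 5 = 20/5 = 4

Step 2 — sample variances and covariances s[i,j] = (1/(n-1)) · Σ_k (x_{k,i} - mean_i) · (x_{k,j} - mean_j), with n-1 = 4:
  s[U,U] = ((0)·(0) + (-2)·(-2) + (0)·(0) + (1)·(1) + (1)·(1)) / 4 = 6/4 = 1.5
  s[U,V] = ((0)·(3) + (-2)·(-2) + (0)·(-1) + (1)·(1) + (1)·(-1)) / 4 = 4/4 = 1
  s[V,V] = ((3)·(3) + (-2)·(-2) + (-1)·(-1) + (1)·(1) + (-1)·(-1)) / 4 = 16/4 = 4
  Sample standard deviations s_i = √(s[i,i]):
  s(U) = √(1.5) = 1.2247
  s(V) = √(4) = 2

Step 3 — r_{ij} = s_{ij} / (s_i · s_j):
  r[U,U] = 1 (diagonal).
  r[U,V] = 1 / (1.2247 · 2) = 1 / 2.4495 = 0.4082
  r[V,V] = 1 (diagonal).

R is symmetric with unit diagonal. Assembling:

R = [[1, 0.4082],
 [0.4082, 1]]


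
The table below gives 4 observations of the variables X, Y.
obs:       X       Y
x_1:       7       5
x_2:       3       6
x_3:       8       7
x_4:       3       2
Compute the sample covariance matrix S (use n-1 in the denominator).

Step 1 — column means:
  mean(X) = (7 + 3 + 8 + 3) / 4 = 21/4 = 5.25
  mean(Y) = (5 + 6 + 7 + 2) / 4 = 20/4 = 5

Step 2 — sample covariance S[i,j] = (1/(n-1)) · Σ_k (x_{k,i} - mean_i) · (x_{k,j} - mean_j), with n-1 = 3.
  S[X,X] = ((1.75)·(1.75) + (-2.25)·(-2.25) + (2.75)·(2.75) + (-2.25)·(-2.25)) / 3 = 20.75/3 = 6.9167
  S[X,Y] = ((1.75)·(0) + (-2.25)·(1) + (2.75)·(2) + (-2.25)·(-3)) / 3 = 10/3 = 3.3333
  S[Y,Y] = ((0)·(0) + (1)·(1) + (2)·(2) + (-3)·(-3)) / 3 = 14/3 = 4.6667

S is symmetric (S[j,i] = S[i,j]). Assembling:

S = [[6.9167, 3.3333],
 [3.3333, 4.6667]]


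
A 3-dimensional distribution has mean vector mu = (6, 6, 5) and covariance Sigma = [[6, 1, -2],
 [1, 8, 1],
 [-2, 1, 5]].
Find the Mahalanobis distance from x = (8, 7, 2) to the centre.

Step 1 — centre the observation: (x - mu) = (2, 1, -3).

Step 2 — invert Sigma (cofactor / det for 3×3, or solve directly):
  Sigma^{-1} = [[0.2021, -0.0363, 0.0881],
 [-0.0363, 0.1347, -0.0415],
 [0.0881, -0.0415, 0.2435]].

Step 3 — form the quadratic (x - mu)^T · Sigma^{-1} · (x - mu):
  Sigma^{-1} · (x - mu) = (0.1036, 0.1865, -0.5959).
  (x - mu)^T · [Sigma^{-1} · (x - mu)] = (2)·(0.1036) + (1)·(0.1865) + (-3)·(-0.5959) = 2.1813.

Step 4 — take square root: d = √(2.1813) ≈ 1.4769.

d(x, mu) = √(2.1813) ≈ 1.4769


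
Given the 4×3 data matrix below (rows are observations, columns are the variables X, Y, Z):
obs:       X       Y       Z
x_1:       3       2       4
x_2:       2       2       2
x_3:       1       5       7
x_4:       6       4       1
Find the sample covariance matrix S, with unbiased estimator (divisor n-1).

Step 1 — column means:
  mean(X) = (3 + 2 + 1 + 6) / 4 = 12/4 = 3
  mean(Y) = (2 + 2 + 5 + 4) / 4 = 13/4 = 3.25
  mean(Z) = (4 + 2 + 7 + 1) / 4 = 14/4 = 3.5

Step 2 — sample covariance S[i,j] = (1/(n-1)) · Σ_k (x_{k,i} - mean_i) · (x_{k,j} - mean_j), with n-1 = 3.
  S[X,X] = ((0)·(0) + (-1)·(-1) + (-2)·(-2) + (3)·(3)) / 3 = 14/3 = 4.6667
  S[X,Y] = ((0)·(-1.25) + (-1)·(-1.25) + (-2)·(1.75) + (3)·(0.75)) / 3 = 0/3 = 0
  S[X,Z] = ((0)·(0.5) + (-1)·(-1.5) + (-2)·(3.5) + (3)·(-2.5)) / 3 = -13/3 = -4.3333
  S[Y,Y] = ((-1.25)·(-1.25) + (-1.25)·(-1.25) + (1.75)·(1.75) + (0.75)·(0.75)) / 3 = 6.75/3 = 2.25
  S[Y,Z] = ((-1.25)·(0.5) + (-1.25)·(-1.5) + (1.75)·(3.5) + (0.75)·(-2.5)) / 3 = 5.5/3 = 1.8333
  S[Z,Z] = ((0.5)·(0.5) + (-1.5)·(-1.5) + (3.5)·(3.5) + (-2.5)·(-2.5)) / 3 = 21/3 = 7

S is symmetric (S[j,i] = S[i,j]). Assembling:

S = [[4.6667, 0, -4.3333],
 [0, 2.25, 1.8333],
 [-4.3333, 1.8333, 7]]


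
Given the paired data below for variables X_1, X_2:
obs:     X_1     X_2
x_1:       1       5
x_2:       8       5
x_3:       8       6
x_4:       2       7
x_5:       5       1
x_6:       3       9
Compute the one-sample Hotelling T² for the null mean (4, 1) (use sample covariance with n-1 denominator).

Step 1 — sample mean vector:
  mean(X_1) = (1 + 8 + 8 + 2 + 5 + 3) / 6 = 27/6 = 4.5
  mean(X_2) = (5 + 5 + 6 + 7 + 1 + 9) / 6 = 33/6 = 5.5
  x̄ = (4.5, 5.5),  deviation x̄ - mu_0 = (4.5, 5.5) - (4, 1) = (0.5, 4.5).

Step 2 — sample covariance matrix, S[i,j] = (1/(n-1)) · Σ_k (x_{k,i} - mean_i) · (x_{k,j} - mean_j), divisor n-1 = 5:
  S[X_1,X_1] = ((-3.5)·(-3.5) + (3.5)·(3.5) + (3.5)·(3.5) + (-2.5)·(-2.5) + (0.5)·(0.5) + (-1.5)·(-1.5)) / 5 = 45.5/5 = 9.1
  S[X_1,X_2] = ((-3.5)·(-0.5) + (3.5)·(-0.5) + (3.5)·(0.5) + (-2.5)·(1.5) + (0.5)·(-4.5) + (-1.5)·(3.5)) / 5 = -9.5/5 = -1.9
  S[X_2,X_2] = ((-0.5)·(-0.5) + (-0.5)·(-0.5) + (0.5)·(0.5) + (1.5)·(1.5) + (-4.5)·(-4.5) + (3.5)·(3.5)) / 5 = 35.5/5 = 7.1
  S = [[9.1, -1.9],
 [-1.9, 7.1]].

Step 3 — invert S. det(S) = 9.1·7.1 - (-1.9)² = 61.
  S^{-1} = (1/det) · [[d, -b], [-b, a]] = [[0.1164, 0.0311],
 [0.0311, 0.1492]].

Step 4 — quadratic form (x̄ - mu_0)^T · S^{-1} · (x̄ - mu_0):
  S^{-1} · (x̄ - mu_0) = (0.1984, 0.6869),
  (x̄ - mu_0)^T · [...] = (0.5)·(0.1984) + (4.5)·(0.6869) = 3.1902.

Step 5 — scale by n: T² = 6 · 3.1902 = 19.141.

T² ≈ 19.141
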